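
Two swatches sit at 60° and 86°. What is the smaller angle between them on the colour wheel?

|60 − 86| = 26.
26 ≤ 180, so the shorter arc is 26°.

26°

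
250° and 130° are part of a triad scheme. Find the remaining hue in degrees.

10°

A triad places three hues 120° apart.
The full set through 130° is {10°, 130°, 250°}.
Given {130°, 250°}, the missing hue is 10°.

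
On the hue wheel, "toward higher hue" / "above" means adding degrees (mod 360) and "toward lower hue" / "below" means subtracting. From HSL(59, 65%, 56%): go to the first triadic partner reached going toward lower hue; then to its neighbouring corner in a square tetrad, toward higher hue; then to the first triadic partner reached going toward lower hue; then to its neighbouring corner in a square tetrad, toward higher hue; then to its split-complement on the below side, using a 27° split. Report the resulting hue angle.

152°

59 − 120 = -61 → -61 + 360 = 299°   (triadic ↓)
299 + 90 = 389 → 389 − 360 = 29°   (square ↑)
29 − 120 = -91 → -91 + 360 = 269°   (triadic ↓)
269 + 90 = 359°   (square ↑)
359 + 153 = 512 → 512 − 360 = 152°   (split-comp 27° ↓)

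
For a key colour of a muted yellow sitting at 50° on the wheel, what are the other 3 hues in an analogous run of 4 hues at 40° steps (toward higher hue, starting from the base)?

90°, 130°, and 170°

Analogous hues sit every 40° along the wheel.
50 + 40 = 90°
50 + 80 = 130°
50 + 120 = 170°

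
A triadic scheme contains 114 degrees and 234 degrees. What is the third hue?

354°

A triad spaces three hues 120° apart.
The full set is {114°, 234°, 354°}.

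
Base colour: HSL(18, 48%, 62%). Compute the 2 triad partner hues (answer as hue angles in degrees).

138° and 258°

A triad places three hues 120° apart.
18 + 120 = 138°
18 + 240 = 258°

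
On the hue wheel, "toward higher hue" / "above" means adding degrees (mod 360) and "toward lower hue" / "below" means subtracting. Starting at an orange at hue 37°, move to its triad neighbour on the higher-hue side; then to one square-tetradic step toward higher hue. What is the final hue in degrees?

247°

triadic ↑ +120°: 37 + 120 = 157°
square ↑ +90°: 157 + 90 = 247°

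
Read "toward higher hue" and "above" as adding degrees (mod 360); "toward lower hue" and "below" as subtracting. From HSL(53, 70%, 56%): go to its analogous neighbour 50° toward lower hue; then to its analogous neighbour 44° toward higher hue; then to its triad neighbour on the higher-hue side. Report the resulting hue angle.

167°

−50° (analog 50° ↓): 53 − 50 = 3°
+44° (analog 44° ↑): 3 + 44 = 47°
+120° (triadic ↑): 47 + 120 = 167°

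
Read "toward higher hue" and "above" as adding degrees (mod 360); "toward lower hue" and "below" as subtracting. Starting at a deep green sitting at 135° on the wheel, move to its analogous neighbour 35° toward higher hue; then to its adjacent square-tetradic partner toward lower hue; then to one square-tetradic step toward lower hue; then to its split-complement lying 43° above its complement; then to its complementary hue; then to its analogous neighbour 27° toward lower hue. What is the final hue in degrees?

135 + 35 = 170°   (analog 35° ↑)
170 − 90 = 80°   (square ↓)
80 − 90 = -10 → -10 + 360 = 350°   (square ↓)
350 + 223 = 573 → 573 − 360 = 213°   (split-comp 43° ↑)
213 + 180 = 393 → 393 − 360 = 33°   (complement)
33 − 27 = 6°   (analog 27° ↓)

6°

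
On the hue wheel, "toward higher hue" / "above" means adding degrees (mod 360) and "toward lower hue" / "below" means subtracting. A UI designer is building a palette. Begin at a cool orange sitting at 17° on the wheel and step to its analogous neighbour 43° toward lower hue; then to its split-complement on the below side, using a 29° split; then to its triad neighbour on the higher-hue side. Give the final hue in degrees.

245°

analog 43° ↓ −43°: 17 − 43 = -26 → -26 + 360 = 334°
split-comp 29° ↓ +151°: 334 + 151 = 485 → 485 − 360 = 125°
triadic ↑ +120°: 125 + 120 = 245°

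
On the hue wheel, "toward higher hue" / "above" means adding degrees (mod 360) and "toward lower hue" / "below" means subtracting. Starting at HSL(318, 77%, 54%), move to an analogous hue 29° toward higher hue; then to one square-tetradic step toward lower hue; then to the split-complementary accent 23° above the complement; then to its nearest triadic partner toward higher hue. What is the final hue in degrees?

analog 29° ↑ +29°: 318 + 29 = 347°
square ↓ −90°: 347 − 90 = 257°
split-comp 23° ↑ +203°: 257 + 203 = 460 → 460 − 360 = 100°
triadic ↑ +120°: 100 + 120 = 220°

220°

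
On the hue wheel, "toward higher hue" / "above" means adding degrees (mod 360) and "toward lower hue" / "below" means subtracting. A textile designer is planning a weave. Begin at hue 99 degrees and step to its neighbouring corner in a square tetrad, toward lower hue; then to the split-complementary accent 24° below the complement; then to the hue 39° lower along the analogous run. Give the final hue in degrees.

square ↓ −90°: 99 − 90 = 9°
split-comp 24° ↓ +156°: 9 + 156 = 165°
analog 39° ↓ −39°: 165 − 39 = 126°

126°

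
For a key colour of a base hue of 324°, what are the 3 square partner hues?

54°, 144° and 234°

324 + 90 = 414 → 414 − 360 = 54°
324 + 180 = 504 → 504 − 360 = 144°
324 + 270 = 594 → 594 − 360 = 234°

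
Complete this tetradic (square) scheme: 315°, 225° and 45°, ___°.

A square tetradic scheme places four hues every 90°.
The full set through 45° is {45°, 135°, 225°, 315°}.
Given {45°, 225°, 315°}, the missing hue is 135°.

135°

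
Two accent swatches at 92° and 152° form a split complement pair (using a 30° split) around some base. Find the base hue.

302°

The accents sit 30° either side of the complement, so the complement is their short-arc midpoint on the wheel.
Short-arc midpoint of 92° and 152°: 122°.
Base is 180° from the complement: 122 − 180 = -58 → -58 + 360 = 302°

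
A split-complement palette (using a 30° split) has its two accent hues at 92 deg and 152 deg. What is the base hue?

302°

The accents sit 30° either side of the complement, so the complement is their short-arc midpoint on the wheel.
Short-arc midpoint of 92° and 152°: 122°.
Base is 180° from the complement: 122 − 180 = -58 → -58 + 360 = 302°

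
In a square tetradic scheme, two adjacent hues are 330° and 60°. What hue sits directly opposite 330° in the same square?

150°

A square tetradic scheme places four hues 90° apart; opposite corners are 180° apart.
330 + 180 = 510 → 510 − 360 = 150°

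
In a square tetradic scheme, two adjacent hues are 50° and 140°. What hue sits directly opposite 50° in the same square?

A square tetradic scheme places four hues 90° apart; opposite corners are 180° apart.
50 + 180 = 230°

230°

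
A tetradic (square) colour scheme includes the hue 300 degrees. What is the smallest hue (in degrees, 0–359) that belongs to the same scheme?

30°

A square tetradic scheme places four hues every 90°.
The full set through 300° is {30°, 120°, 210°, 300°}.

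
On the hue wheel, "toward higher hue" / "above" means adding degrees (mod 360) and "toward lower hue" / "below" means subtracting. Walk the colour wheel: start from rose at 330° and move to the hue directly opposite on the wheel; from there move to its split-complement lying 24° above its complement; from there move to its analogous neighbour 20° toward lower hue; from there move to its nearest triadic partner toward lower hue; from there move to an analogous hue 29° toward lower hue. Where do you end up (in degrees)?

185°

+180° (complement): 330 + 180 = 510 → 510 − 360 = 150°
+204° (split-comp 24° ↑): 150 + 204 = 354°
−20° (analog 20° ↓): 354 − 20 = 334°
−120° (triadic ↓): 334 − 120 = 214°
−29° (analog 29° ↓): 214 − 29 = 185°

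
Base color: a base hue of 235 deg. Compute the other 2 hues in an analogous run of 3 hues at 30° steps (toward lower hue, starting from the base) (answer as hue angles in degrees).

205° and 175°

235 − 30 = 205°
235 − 60 = 175°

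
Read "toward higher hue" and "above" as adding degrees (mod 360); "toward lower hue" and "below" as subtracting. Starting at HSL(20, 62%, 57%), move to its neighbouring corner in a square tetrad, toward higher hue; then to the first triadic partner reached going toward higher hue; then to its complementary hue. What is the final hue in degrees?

50°

square ↑ +90°: 20 + 90 = 110°
triadic ↑ +120°: 110 + 120 = 230°
complement +180°: 230 + 180 = 410 → 410 − 360 = 50°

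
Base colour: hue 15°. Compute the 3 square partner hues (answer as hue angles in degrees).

105°, 195° and 285°

A square tetradic scheme places four hues every 90°.
15 + 90 = 105°
15 + 180 = 195°
15 + 270 = 285°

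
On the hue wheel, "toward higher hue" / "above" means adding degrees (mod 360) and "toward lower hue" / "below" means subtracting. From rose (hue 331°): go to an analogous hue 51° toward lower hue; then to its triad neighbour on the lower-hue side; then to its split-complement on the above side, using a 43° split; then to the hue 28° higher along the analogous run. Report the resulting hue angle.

51°

−51° (analog 51° ↓): 331 − 51 = 280°
−120° (triadic ↓): 280 − 120 = 160°
+223° (split-comp 43° ↑): 160 + 223 = 383 → 383 − 360 = 23°
+28° (analog 28° ↑): 23 + 28 = 51°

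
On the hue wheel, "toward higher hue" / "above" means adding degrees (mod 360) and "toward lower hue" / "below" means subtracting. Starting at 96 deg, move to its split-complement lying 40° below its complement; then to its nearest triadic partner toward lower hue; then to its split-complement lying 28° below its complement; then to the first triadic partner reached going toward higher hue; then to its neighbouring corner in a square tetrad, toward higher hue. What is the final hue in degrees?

118°

96 + 140 = 236°   (split-comp 40° ↓)
236 − 120 = 116°   (triadic ↓)
116 + 152 = 268°   (split-comp 28° ↓)
268 + 120 = 388 → 388 − 360 = 28°   (triadic ↑)
28 + 90 = 118°   (square ↑)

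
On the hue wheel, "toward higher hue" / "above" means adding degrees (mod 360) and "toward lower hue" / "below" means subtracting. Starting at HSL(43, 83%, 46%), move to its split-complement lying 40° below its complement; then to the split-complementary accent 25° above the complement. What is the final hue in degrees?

43 + 140 = 183°   (split-comp 40° ↓)
183 + 205 = 388 → 388 − 360 = 28°   (split-comp 25° ↑)

28°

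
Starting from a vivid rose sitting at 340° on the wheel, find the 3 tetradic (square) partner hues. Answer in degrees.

A square tetradic scheme places four hues every 90°.
340 + 90 = 430 → 430 − 360 = 70°
340 + 180 = 520 → 520 − 360 = 160°
340 + 270 = 610 → 610 − 360 = 250°

70°, 160° and 250°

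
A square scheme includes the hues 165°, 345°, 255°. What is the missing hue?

A square tetradic scheme places four hues every 90°.
The full set through 165° is {75°, 165°, 255°, 345°}.
Given {165°, 255°, 345°}, the missing hue is 75°.

75°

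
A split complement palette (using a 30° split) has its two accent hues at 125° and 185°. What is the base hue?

The accents sit 30° either side of the complement, so the complement is their short-arc midpoint on the wheel.
Short-arc midpoint of 125° and 185°: 155°.
Base is 180° from the complement: 155 − 180 = -25 → -25 + 360 = 335°

335°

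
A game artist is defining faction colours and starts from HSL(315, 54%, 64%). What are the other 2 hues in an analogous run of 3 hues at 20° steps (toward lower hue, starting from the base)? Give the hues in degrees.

295° and 275°

Analogous hues sit every 20° along the wheel.
315 − 20 = 295°
315 − 40 = 275°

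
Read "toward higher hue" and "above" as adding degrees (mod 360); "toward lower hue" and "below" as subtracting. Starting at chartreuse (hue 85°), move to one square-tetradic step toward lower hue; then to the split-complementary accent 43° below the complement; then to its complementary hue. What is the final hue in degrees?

312°

square ↓ −90°: 85 − 90 = -5 → -5 + 360 = 355°
split-comp 43° ↓ +137°: 355 + 137 = 492 → 492 − 360 = 132°
complement +180°: 132 + 180 = 312°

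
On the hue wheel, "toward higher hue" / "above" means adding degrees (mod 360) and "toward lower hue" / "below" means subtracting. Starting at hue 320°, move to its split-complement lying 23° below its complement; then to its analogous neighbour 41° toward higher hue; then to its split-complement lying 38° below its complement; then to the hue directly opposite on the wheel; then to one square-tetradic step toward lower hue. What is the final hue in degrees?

30°

+157° (split-comp 23° ↓): 320 + 157 = 477 → 477 − 360 = 117°
+41° (analog 41° ↑): 117 + 41 = 158°
+142° (split-comp 38° ↓): 158 + 142 = 300°
+180° (complement): 300 + 180 = 480 → 480 − 360 = 120°
−90° (square ↓): 120 − 90 = 30°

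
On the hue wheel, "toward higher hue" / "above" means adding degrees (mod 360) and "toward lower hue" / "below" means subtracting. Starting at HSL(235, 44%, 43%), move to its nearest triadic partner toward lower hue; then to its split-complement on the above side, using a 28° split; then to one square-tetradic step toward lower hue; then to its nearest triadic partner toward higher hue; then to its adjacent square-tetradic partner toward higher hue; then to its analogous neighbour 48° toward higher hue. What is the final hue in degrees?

131°

triadic ↓ −120°: 235 − 120 = 115°
split-comp 28° ↑ +208°: 115 + 208 = 323°
square ↓ −90°: 323 − 90 = 233°
triadic ↑ +120°: 233 + 120 = 353°
square ↑ +90°: 353 + 90 = 443 → 443 − 360 = 83°
analog 48° ↑ +48°: 83 + 48 = 131°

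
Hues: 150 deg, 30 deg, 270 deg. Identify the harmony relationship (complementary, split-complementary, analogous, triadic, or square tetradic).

triadic

Sort the hues: 30°, 150°, 270°.
Successive gaps around the wheel: 120°, 120°, 120°.
Three hues equally spaced 120° apart form a triad.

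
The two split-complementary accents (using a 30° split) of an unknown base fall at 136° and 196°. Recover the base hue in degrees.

The accents sit 30° either side of the complement, so the complement is their short-arc midpoint on the wheel.
Short-arc midpoint of 136° and 196°: 166°.
Base is 180° from the complement: 166 − 180 = -14 → -14 + 360 = 346°

346°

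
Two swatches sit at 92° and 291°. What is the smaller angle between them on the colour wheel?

|92 − 291| = 199.
The shorter arc is 360 − 199 = 161°.

161°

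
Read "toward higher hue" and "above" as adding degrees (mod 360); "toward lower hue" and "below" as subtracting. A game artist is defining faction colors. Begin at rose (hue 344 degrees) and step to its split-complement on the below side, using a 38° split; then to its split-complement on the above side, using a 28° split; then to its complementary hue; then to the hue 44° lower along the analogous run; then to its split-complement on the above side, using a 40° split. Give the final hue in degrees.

330°

+142° (split-comp 38° ↓): 344 + 142 = 486 → 486 − 360 = 126°
+208° (split-comp 28° ↑): 126 + 208 = 334°
+180° (complement): 334 + 180 = 514 → 514 − 360 = 154°
−44° (analog 44° ↓): 154 − 44 = 110°
+220° (split-comp 40° ↑): 110 + 220 = 330°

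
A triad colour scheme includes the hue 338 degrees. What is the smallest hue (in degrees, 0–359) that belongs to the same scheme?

98°

A triad places three hues 120° apart.
The full set through 338° is {98°, 218°, 338°}.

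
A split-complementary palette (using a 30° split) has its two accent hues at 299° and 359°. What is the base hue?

The accents sit 30° either side of the complement, so the complement is their short-arc midpoint on the wheel.
Short-arc midpoint of 299° and 359°: 329°.
Base is 180° from the complement: 329 − 180 = 149°

149°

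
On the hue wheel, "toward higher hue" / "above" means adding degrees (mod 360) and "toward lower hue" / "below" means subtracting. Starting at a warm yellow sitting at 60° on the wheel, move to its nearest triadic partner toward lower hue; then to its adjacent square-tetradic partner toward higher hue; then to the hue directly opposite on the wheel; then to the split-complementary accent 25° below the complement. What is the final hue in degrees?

triadic ↓ −120°: 60 − 120 = -60 → -60 + 360 = 300°
square ↑ +90°: 300 + 90 = 390 → 390 − 360 = 30°
complement +180°: 30 + 180 = 210°
split-comp 25° ↓ +155°: 210 + 155 = 365 → 365 − 360 = 5°

5°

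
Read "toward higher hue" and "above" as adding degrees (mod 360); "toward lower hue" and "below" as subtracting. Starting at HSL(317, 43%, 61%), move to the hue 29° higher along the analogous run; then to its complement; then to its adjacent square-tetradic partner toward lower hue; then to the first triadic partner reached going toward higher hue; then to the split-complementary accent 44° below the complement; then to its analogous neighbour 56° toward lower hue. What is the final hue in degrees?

276°

+29° (analog 29° ↑): 317 + 29 = 346°
+180° (complement): 346 + 180 = 526 → 526 − 360 = 166°
−90° (square ↓): 166 − 90 = 76°
+120° (triadic ↑): 76 + 120 = 196°
+136° (split-comp 44° ↓): 196 + 136 = 332°
−56° (analog 56° ↓): 332 − 56 = 276°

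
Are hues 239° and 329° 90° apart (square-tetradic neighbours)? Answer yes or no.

Angular distance: |239 − 329| = 90 = 90°.
90° apart (square-tetradic neighbours) requires 90°.

yes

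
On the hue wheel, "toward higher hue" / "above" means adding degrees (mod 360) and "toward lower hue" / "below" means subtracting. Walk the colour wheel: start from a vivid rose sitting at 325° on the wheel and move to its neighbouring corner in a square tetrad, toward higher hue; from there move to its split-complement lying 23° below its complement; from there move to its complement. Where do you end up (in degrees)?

32°

square ↑ +90°: 325 + 90 = 415 → 415 − 360 = 55°
split-comp 23° ↓ +157°: 55 + 157 = 212°
complement +180°: 212 + 180 = 392 → 392 − 360 = 32°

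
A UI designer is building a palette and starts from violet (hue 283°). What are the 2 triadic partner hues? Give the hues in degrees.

A triad places three hues 120° apart.
283 + 120 = 403 → 403 − 360 = 43°
283 + 240 = 523 → 523 − 360 = 163°

43° and 163°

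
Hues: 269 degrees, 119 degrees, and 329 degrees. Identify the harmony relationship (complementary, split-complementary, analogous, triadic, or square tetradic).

split-complementary

Sort the hues: 119°, 269°, 329°.
Successive gaps around the wheel: 150°, 60°, 150°.
Two 150° gaps and one 60° gap — a base hue opposite a pair of accents 30° either side of its complement — is the split-complementary pattern.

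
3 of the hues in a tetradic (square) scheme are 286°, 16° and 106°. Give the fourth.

196°

A square tetradic scheme places four hues every 90°.
The full set through 16° is {16°, 106°, 196°, 286°}.
Given {16°, 106°, 286°}, the missing hue is 196°.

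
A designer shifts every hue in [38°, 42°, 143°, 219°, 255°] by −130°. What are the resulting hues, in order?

38 − 130 = -92 → -92 + 360 = 268°
42 − 130 = -88 → -88 + 360 = 272°
143 − 130 = 13°
219 − 130 = 89°
255 − 130 = 125°

268°, 272°, 13°, 89°, 125°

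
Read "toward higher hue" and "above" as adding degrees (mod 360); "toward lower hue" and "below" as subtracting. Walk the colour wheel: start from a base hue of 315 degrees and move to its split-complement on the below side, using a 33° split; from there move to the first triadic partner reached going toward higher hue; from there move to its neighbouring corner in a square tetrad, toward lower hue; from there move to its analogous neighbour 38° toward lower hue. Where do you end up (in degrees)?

split-comp 33° ↓ +147°: 315 + 147 = 462 → 462 − 360 = 102°
triadic ↑ +120°: 102 + 120 = 222°
square ↓ −90°: 222 − 90 = 132°
analog 38° ↓ −38°: 132 − 38 = 94°

94°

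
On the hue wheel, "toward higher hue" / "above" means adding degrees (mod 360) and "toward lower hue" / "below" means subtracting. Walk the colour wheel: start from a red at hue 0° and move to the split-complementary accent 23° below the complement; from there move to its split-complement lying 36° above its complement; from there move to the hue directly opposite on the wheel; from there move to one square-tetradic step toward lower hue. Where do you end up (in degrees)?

103°

+157° (split-comp 23° ↓): 0 + 157 = 157°
+216° (split-comp 36° ↑): 157 + 216 = 373 → 373 − 360 = 13°
+180° (complement): 13 + 180 = 193°
−90° (square ↓): 193 − 90 = 103°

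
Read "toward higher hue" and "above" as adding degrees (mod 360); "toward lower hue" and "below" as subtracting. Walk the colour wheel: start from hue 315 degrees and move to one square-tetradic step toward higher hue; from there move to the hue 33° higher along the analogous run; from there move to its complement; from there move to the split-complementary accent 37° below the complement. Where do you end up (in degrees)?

+90° (square ↑): 315 + 90 = 405 → 405 − 360 = 45°
+33° (analog 33° ↑): 45 + 33 = 78°
+180° (complement): 78 + 180 = 258°
+143° (split-comp 37° ↓): 258 + 143 = 401 → 401 − 360 = 41°

41°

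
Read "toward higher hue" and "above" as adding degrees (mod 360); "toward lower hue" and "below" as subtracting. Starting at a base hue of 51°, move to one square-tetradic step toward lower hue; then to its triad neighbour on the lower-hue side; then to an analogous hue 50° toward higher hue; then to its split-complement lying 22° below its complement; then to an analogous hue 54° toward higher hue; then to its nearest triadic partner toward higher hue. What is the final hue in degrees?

51 − 90 = -39 → -39 + 360 = 321°   (square ↓)
321 − 120 = 201°   (triadic ↓)
201 + 50 = 251°   (analog 50° ↑)
251 + 158 = 409 → 409 − 360 = 49°   (split-comp 22° ↓)
49 + 54 = 103°   (analog 54° ↑)
103 + 120 = 223°   (triadic ↑)

223°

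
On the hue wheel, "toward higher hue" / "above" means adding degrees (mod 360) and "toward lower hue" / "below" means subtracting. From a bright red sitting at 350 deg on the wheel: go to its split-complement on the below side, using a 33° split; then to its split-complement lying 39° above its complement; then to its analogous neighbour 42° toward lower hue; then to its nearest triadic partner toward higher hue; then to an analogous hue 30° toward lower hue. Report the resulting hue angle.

+147° (split-comp 33° ↓): 350 + 147 = 497 → 497 − 360 = 137°
+219° (split-comp 39° ↑): 137 + 219 = 356°
−42° (analog 42° ↓): 356 − 42 = 314°
+120° (triadic ↑): 314 + 120 = 434 → 434 − 360 = 74°
−30° (analog 30° ↓): 74 − 30 = 44°

44°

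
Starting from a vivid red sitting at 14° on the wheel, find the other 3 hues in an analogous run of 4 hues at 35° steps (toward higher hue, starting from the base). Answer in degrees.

49°, 84° and 119°

Analogous hues sit every 35° along the wheel.
14 + 35 = 49°
14 + 70 = 84°
14 + 105 = 119°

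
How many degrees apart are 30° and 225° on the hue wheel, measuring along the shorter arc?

|30 − 225| = 195.
The shorter arc is 360 − 195 = 165°.

165°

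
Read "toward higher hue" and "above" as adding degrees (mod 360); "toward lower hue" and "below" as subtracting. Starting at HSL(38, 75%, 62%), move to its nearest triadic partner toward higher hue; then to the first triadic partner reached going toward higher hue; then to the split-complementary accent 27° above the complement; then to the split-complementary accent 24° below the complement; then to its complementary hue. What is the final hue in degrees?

+120° (triadic ↑): 38 + 120 = 158°
+120° (triadic ↑): 158 + 120 = 278°
+207° (split-comp 27° ↑): 278 + 207 = 485 → 485 − 360 = 125°
+156° (split-comp 24° ↓): 125 + 156 = 281°
+180° (complement): 281 + 180 = 461 → 461 − 360 = 101°

101°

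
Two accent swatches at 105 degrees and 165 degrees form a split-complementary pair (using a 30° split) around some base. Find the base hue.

The accents sit 30° either side of the complement, so the complement is their short-arc midpoint on the wheel.
Short-arc midpoint of 105° and 165°: 135°.
Base is 180° from the complement: 135 − 180 = -45 → -45 + 360 = 315°

315°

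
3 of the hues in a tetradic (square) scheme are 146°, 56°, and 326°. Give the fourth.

236°

A square tetradic scheme places four hues every 90°.
The full set through 56° is {56°, 146°, 236°, 326°}.
Given {56°, 146°, 326°}, the missing hue is 236°.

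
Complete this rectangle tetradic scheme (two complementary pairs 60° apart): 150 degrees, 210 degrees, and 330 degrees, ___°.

30°

A rectangular tetradic uses two complementary pairs 60° apart: offsets 0°, 60°, 180°, 240°.
Among {150°, 210°, 330°}, 150° and 330° are a 180° pair.
The remaining hue 210° needs its own complement: 210 + 180 = 390 → 390 − 360 = 30°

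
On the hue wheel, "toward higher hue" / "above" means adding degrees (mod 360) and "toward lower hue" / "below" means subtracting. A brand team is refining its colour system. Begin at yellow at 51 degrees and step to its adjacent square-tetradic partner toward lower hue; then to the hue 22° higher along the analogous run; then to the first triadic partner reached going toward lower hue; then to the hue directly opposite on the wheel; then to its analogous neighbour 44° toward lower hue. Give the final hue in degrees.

square ↓ −90°: 51 − 90 = -39 → -39 + 360 = 321°
analog 22° ↑ +22°: 321 + 22 = 343°
triadic ↓ −120°: 343 − 120 = 223°
complement +180°: 223 + 180 = 403 → 403 − 360 = 43°
analog 44° ↓ −44°: 43 − 44 = -1 → -1 + 360 = 359°

359°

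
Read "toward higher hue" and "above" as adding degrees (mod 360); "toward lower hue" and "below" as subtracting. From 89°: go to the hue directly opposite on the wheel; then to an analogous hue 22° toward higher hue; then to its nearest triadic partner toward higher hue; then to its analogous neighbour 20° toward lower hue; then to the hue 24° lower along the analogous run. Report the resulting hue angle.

complement +180°: 89 + 180 = 269°
analog 22° ↑ +22°: 269 + 22 = 291°
triadic ↑ +120°: 291 + 120 = 411 → 411 − 360 = 51°
analog 20° ↓ −20°: 51 − 20 = 31°
analog 24° ↓ −24°: 31 − 24 = 7°

7°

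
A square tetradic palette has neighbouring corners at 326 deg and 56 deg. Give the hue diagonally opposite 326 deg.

A square tetradic scheme places four hues 90° apart; opposite corners are 180° apart.
326 + 180 = 506 → 506 − 360 = 146°

146°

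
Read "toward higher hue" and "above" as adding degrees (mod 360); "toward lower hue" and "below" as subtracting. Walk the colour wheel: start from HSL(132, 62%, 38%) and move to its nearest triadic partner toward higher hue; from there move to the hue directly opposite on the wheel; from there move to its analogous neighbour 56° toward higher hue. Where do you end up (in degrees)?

132 + 120 = 252°   (triadic ↑)
252 + 180 = 432 → 432 − 360 = 72°   (complement)
72 + 56 = 128°   (analog 56° ↑)

128°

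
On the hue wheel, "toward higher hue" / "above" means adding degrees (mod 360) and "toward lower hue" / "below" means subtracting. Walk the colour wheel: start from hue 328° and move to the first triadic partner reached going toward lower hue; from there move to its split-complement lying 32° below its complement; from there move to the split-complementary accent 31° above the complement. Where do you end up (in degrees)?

328 − 120 = 208°   (triadic ↓)
208 + 148 = 356°   (split-comp 32° ↓)
356 + 211 = 567 → 567 − 360 = 207°   (split-comp 31° ↑)

207°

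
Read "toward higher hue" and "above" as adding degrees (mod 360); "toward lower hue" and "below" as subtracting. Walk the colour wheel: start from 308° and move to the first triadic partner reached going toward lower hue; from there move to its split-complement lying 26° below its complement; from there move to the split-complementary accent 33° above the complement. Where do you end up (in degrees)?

triadic ↓ −120°: 308 − 120 = 188°
split-comp 26° ↓ +154°: 188 + 154 = 342°
split-comp 33° ↑ +213°: 342 + 213 = 555 → 555 − 360 = 195°

195°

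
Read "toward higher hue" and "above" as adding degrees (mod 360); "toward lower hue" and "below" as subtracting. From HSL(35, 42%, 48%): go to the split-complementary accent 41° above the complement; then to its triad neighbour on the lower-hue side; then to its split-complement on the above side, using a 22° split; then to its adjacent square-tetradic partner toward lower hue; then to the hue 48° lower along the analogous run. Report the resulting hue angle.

35 + 221 = 256°   (split-comp 41° ↑)
256 − 120 = 136°   (triadic ↓)
136 + 202 = 338°   (split-comp 22° ↑)
338 − 90 = 248°   (square ↓)
248 − 48 = 200°   (analog 48° ↓)

200°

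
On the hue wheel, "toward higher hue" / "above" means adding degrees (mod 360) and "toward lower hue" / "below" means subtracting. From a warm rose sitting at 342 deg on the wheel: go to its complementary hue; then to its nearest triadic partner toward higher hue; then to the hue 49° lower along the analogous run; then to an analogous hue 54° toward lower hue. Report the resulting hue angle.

+180° (complement): 342 + 180 = 522 → 522 − 360 = 162°
+120° (triadic ↑): 162 + 120 = 282°
−49° (analog 49° ↓): 282 − 49 = 233°
−54° (analog 54° ↓): 233 − 54 = 179°

179°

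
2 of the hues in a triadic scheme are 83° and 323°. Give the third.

203°

A triad places three hues 120° apart.
The full set through 83° is {83°, 203°, 323°}.
Given {83°, 323°}, the missing hue is 203°.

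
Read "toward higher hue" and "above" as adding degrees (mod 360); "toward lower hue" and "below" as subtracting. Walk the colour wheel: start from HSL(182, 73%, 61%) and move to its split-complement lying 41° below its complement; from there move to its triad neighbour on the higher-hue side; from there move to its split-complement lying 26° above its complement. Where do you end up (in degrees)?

287°

182 + 139 = 321°   (split-comp 41° ↓)
321 + 120 = 441 → 441 − 360 = 81°   (triadic ↑)
81 + 206 = 287°   (split-comp 26° ↑)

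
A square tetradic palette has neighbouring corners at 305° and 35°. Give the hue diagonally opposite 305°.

A square tetradic scheme places four hues 90° apart; opposite corners are 180° apart.
305 + 180 = 485 → 485 − 360 = 125°

125°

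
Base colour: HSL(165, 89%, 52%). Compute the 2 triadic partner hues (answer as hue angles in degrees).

165 + 120 = 285°
165 + 240 = 405 → 405 − 360 = 45°

285° and 45°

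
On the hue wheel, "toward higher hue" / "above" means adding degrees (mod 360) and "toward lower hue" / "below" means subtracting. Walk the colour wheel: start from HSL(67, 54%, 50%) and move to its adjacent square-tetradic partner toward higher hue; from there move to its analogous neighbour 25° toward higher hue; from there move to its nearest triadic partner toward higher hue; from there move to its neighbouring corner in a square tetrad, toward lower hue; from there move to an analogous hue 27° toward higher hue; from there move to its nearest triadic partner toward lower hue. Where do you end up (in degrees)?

119°

+90° (square ↑): 67 + 90 = 157°
+25° (analog 25° ↑): 157 + 25 = 182°
+120° (triadic ↑): 182 + 120 = 302°
−90° (square ↓): 302 − 90 = 212°
+27° (analog 27° ↑): 212 + 27 = 239°
−120° (triadic ↓): 239 − 120 = 119°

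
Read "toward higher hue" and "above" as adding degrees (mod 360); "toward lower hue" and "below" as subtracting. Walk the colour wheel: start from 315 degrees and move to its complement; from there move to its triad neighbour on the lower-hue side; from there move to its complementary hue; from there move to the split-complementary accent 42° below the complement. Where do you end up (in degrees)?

333°

315 + 180 = 495 → 495 − 360 = 135°   (complement)
135 − 120 = 15°   (triadic ↓)
15 + 180 = 195°   (complement)
195 + 138 = 333°   (split-comp 42° ↓)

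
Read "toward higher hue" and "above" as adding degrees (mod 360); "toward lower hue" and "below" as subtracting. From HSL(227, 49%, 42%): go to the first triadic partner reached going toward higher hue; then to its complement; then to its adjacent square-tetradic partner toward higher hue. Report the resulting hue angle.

257°

227 + 120 = 347°   (triadic ↑)
347 + 180 = 527 → 527 − 360 = 167°   (complement)
167 + 90 = 257°   (square ↑)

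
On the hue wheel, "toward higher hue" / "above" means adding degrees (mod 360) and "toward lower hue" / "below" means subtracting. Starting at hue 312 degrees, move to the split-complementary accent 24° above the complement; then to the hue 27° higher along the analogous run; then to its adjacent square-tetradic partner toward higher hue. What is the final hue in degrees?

273°

+204° (split-comp 24° ↑): 312 + 204 = 516 → 516 − 360 = 156°
+27° (analog 27° ↑): 156 + 27 = 183°
+90° (square ↑): 183 + 90 = 273°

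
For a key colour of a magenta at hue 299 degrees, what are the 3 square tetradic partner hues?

29°, 119°, 209°

A square tetradic scheme places four hues every 90°.
299 + 90 = 389 → 389 − 360 = 29°
299 + 180 = 479 → 479 − 360 = 119°
299 + 270 = 569 → 569 − 360 = 209°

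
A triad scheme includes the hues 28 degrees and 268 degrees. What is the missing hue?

A triad places three hues 120° apart.
The full set through 28° is {28°, 148°, 268°}.
Given {28°, 268°}, the missing hue is 148°.

148°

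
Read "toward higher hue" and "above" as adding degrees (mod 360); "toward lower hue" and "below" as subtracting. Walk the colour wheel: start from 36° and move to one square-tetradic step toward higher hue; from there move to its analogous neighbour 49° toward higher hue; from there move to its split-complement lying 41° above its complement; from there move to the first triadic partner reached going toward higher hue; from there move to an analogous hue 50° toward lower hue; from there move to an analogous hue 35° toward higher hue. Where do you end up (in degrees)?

141°

36 + 90 = 126°   (square ↑)
126 + 49 = 175°   (analog 49° ↑)
175 + 221 = 396 → 396 − 360 = 36°   (split-comp 41° ↑)
36 + 120 = 156°   (triadic ↑)
156 − 50 = 106°   (analog 50° ↓)
106 + 35 = 141°   (analog 35° ↑)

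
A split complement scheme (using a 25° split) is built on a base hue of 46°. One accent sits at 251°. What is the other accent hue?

Split-complementary hues sit 25° either side of the complement.
Complement of the base 46°: 46 + 180 = 226°
The given accent 251° is 25° one side of 226°; the other accent sits 25° the other side: 226 − 25 = 201°

201°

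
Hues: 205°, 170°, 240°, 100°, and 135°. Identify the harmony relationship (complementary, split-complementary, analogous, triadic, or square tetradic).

analogous

Sort the hues: 100°, 135°, 170°, 205°, 240°.
Successive gaps around the wheel: 35°, 35°, 35°, 35°, 220°.
A run of hues at equal small steps (35°) with one large closing gap is an analogous group.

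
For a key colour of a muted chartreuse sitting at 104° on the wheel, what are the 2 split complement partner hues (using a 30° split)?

Complement of 104°: 104 + 180 = 284°
284 − 30 = 254°
284 + 30 = 314°

254° and 314°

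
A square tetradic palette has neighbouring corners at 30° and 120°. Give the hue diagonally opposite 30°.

210°

A square tetradic scheme places four hues 90° apart; opposite corners are 180° apart.
30 + 180 = 210°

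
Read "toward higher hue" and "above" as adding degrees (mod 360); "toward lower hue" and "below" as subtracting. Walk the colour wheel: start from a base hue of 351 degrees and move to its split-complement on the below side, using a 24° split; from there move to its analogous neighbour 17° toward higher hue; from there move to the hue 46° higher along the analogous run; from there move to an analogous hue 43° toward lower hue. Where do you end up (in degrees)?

167°

351 + 156 = 507 → 507 − 360 = 147°   (split-comp 24° ↓)
147 + 17 = 164°   (analog 17° ↑)
164 + 46 = 210°   (analog 46° ↑)
210 − 43 = 167°   (analog 43° ↓)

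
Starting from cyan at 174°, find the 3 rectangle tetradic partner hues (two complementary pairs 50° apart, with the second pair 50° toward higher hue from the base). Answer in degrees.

A rectangular tetradic uses two complementary pairs 50° apart: offsets 0°, 50°, 180°, 230°.
174 + 50 = 224°
174 + 180 = 354°
174 + 230 = 404 → 404 − 360 = 44°

224°, 354°, 44°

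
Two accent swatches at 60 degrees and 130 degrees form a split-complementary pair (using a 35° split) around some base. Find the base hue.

The accents sit 35° either side of the complement, so the complement is their short-arc midpoint on the wheel.
Short-arc midpoint of 60° and 130°: 95°.
Base is 180° from the complement: 95 − 180 = -85 → -85 + 360 = 275°

275°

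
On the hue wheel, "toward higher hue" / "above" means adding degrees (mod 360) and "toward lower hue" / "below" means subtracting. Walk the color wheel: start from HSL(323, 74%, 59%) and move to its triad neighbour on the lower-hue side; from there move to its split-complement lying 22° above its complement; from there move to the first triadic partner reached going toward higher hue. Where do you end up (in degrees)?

triadic ↓ −120°: 323 − 120 = 203°
split-comp 22° ↑ +202°: 203 + 202 = 405 → 405 − 360 = 45°
triadic ↑ +120°: 45 + 120 = 165°

165°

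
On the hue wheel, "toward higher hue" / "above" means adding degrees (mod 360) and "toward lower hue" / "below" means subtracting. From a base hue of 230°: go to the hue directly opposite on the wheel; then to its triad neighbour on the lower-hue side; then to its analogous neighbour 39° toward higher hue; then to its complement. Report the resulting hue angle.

complement +180°: 230 + 180 = 410 → 410 − 360 = 50°
triadic ↓ −120°: 50 − 120 = -70 → -70 + 360 = 290°
analog 39° ↑ +39°: 290 + 39 = 329°
complement +180°: 329 + 180 = 509 → 509 − 360 = 149°

149°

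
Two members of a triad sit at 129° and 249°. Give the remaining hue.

A triad spaces three hues 120° apart.
The full set is {9°, 129°, 249°}.

9°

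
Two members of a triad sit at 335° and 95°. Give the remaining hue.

A triad spaces three hues 120° apart.
The full set is {95°, 215°, 335°}.

215°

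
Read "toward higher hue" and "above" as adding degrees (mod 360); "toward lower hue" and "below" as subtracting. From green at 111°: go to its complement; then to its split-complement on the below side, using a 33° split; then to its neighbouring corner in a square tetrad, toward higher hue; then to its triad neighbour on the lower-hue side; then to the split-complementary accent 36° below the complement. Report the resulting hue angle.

+180° (complement): 111 + 180 = 291°
+147° (split-comp 33° ↓): 291 + 147 = 438 → 438 − 360 = 78°
+90° (square ↑): 78 + 90 = 168°
−120° (triadic ↓): 168 − 120 = 48°
+144° (split-comp 36° ↓): 48 + 144 = 192°

192°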